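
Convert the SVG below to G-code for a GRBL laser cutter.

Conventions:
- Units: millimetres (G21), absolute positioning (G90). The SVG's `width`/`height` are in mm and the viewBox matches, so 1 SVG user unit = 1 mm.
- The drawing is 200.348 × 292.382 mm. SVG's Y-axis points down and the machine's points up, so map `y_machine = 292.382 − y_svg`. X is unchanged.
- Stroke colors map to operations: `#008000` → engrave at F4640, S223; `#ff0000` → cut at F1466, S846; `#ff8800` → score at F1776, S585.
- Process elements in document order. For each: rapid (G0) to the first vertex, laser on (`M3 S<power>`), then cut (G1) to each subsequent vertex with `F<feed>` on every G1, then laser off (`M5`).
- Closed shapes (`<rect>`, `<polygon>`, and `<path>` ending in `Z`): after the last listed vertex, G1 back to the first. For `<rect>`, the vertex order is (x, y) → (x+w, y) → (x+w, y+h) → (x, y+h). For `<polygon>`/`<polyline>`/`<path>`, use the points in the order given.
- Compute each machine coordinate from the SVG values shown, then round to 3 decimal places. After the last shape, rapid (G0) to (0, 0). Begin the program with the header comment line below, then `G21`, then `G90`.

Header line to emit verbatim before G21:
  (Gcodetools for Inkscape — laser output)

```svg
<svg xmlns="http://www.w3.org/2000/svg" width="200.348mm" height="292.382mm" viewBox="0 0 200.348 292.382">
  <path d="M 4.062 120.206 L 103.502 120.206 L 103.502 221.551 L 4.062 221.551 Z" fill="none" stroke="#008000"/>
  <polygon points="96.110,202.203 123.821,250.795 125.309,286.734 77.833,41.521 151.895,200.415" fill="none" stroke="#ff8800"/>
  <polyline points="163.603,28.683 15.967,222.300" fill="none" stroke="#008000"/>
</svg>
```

1 u = 1 mm; y_m = 292.382 − y.

[1] `<path>` rectangle, #008000→engrave S223 F4640: (4.062,172.176) → (103.502,172.176) → (103.502,70.831) → (4.062,70.831) → (4.062,172.176) (closed)

[2] `<polygon>` closed polygon, #ff8800→score S585 F1776: (96.110,90.179) → (123.821,41.587) → (125.309,5.648) → (77.833,250.861) → (151.895,91.967) → (96.110,90.179) (closed)

[3] `<polyline>` line segment, #008000→engrave S223 F4640: (163.603,263.699) → (15.967,70.082)

(Gcodetools for Inkscape — laser output)
G21
G90
G0 X4.062 Y172.176
M3 S223
G1 X103.502 Y172.176 F4640
G1 X103.502 Y70.831 F4640
G1 X4.062 Y70.831 F4640
G1 X4.062 Y172.176 F4640
M5
G0 X96.110 Y90.179
M3 S585
G1 X123.821 Y41.587 F1776
G1 X125.309 Y5.648 F1776
G1 X77.833 Y250.861 F1776
G1 X151.895 Y91.967 F1776
G1 X96.110 Y90.179 F1776
M5
G0 X163.603 Y263.699
M3 S223
G1 X15.967 Y70.082 F4640
M5
G0 X0.000 Y0.000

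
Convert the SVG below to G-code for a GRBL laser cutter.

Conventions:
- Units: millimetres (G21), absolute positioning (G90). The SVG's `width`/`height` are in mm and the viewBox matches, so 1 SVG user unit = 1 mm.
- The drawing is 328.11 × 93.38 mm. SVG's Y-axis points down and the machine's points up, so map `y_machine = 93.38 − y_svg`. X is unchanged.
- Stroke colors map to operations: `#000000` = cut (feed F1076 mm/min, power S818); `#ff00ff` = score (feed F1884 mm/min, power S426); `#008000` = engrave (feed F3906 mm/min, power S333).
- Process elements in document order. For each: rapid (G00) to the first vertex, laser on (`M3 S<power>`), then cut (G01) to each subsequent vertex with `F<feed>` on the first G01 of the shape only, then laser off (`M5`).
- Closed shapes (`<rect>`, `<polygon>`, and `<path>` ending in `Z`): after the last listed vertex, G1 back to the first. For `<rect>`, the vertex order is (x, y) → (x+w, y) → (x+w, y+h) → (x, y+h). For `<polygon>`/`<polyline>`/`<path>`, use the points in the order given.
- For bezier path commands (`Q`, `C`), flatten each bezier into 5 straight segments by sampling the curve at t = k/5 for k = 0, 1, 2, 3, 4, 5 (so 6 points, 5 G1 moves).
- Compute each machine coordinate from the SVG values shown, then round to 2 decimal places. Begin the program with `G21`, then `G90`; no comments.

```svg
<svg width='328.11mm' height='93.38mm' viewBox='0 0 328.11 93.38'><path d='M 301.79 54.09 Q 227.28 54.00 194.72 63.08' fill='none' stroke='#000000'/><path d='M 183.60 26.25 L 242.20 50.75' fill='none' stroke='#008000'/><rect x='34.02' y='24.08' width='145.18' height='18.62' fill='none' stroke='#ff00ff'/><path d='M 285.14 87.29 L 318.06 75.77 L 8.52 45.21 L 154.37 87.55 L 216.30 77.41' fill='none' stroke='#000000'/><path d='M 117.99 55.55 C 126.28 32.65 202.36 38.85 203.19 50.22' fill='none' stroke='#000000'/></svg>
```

viewBox `0 0 328.11 93.38` with mm width/height → 1 unit = 1 mm. Flip: y_m = 93.38 − y_svg.

**Shape 1** — `<path>` quadratic bezier, stroke `#000000` → cut (S818, F1076). Control points (SVG): P0=(301.79,54.09), P1=(227.28,54.00), P2=(194.72,63.08); sampled at t=k/5. Machine vertices: (301.79,39.29) → (273.66,38.96) → (248.89,37.89) → (227.48,36.10) → (209.42,33.57) → (194.72,30.30). Open path.

**Shape 2** — `<path>` line segment, stroke `#008000` → engrave (S333, F3906). Machine vertices: (183.60,67.13) → (242.20,42.63). Open path.

**Shape 3** — `<rect>` rectangle, stroke `#ff00ff` → score (S426, F1884). Machine vertices: (34.02,69.30) → (179.20,69.30) → (179.20,50.68) → (34.02,50.68) → (34.02,69.30). Closed: final G1 returns to the first vertex.

**Shape 4** — `<path>` open polyline, stroke `#000000` → cut (S818, F1076). Machine vertices: (285.14,6.09) → (318.06,17.61) → (8.52,48.17) → (154.37,5.83) → (216.30,15.97). Open path.

**Shape 5** — `<path>` cubic bezier, stroke `#000000` → cut (S818, F1076). Control points (SVG): P0=(117.99,55.55), P1=(126.28,32.65), P2=(202.36,38.85), P3=(203.19,50.22); sampled at t=k/5. Machine vertices: (117.99,37.83) → (129.95,48.27) → (151.32,52.87) → (175.23,52.79) → (194.81,49.17) → (203.19,43.16). Open path.

G21
G90
G00 X301.79 Y39.29
M3 S818
G01 X273.66 Y38.96 F1076
G01 X248.89 Y37.89
G01 X227.48 Y36.10
G01 X209.42 Y33.57
G01 X194.72 Y30.30
M5
G00 X183.60 Y67.13
M3 S333
G01 X242.20 Y42.63 F3906
M5
G00 X34.02 Y69.30
M3 S426
G01 X179.20 Y69.30 F1884
G01 X179.20 Y50.68
G01 X34.02 Y50.68
G01 X34.02 Y69.30
M5
G00 X285.14 Y6.09
M3 S818
G01 X318.06 Y17.61 F1076
G01 X8.52 Y48.17
G01 X154.37 Y5.83
G01 X216.30 Y15.97
M5
G00 X117.99 Y37.83
M3 S818
G01 X129.95 Y48.27 F1076
G01 X151.32 Y52.87
G01 X175.23 Y52.79
G01 X194.81 Y49.17
G01 X203.19 Y43.16
M5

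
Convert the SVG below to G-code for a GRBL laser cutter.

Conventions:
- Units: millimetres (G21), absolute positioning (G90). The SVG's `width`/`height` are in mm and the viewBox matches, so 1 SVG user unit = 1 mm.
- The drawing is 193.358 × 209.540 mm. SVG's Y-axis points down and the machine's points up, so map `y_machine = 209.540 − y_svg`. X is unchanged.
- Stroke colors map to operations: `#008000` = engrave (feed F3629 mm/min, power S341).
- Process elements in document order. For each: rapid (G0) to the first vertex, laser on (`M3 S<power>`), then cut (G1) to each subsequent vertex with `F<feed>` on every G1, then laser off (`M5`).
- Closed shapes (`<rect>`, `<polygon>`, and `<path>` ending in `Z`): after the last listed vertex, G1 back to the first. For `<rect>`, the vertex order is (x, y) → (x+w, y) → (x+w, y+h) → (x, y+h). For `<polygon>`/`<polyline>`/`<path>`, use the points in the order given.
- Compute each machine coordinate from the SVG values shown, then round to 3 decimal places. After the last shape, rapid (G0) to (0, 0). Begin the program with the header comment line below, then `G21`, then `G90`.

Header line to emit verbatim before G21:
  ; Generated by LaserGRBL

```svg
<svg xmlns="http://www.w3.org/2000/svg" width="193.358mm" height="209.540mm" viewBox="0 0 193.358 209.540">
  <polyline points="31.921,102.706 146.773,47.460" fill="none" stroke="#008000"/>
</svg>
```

viewBox `0 0 193.358 209.540` with mm width/height → 1 unit = 1 mm. Flip: y_m = 209.540 − y_svg.

**Shape 1** — `<polyline>` line segment, stroke `#008000` → engrave (S341, F3629). Machine vertices: (31.921,106.834) → (146.773,162.080). Open path.

; Generated by LaserGRBL
G21
G90
G0 X31.921 Y106.834
M3 S341
G1 X146.773 Y162.080 F3629
M5
G0 X0.000 Y0.000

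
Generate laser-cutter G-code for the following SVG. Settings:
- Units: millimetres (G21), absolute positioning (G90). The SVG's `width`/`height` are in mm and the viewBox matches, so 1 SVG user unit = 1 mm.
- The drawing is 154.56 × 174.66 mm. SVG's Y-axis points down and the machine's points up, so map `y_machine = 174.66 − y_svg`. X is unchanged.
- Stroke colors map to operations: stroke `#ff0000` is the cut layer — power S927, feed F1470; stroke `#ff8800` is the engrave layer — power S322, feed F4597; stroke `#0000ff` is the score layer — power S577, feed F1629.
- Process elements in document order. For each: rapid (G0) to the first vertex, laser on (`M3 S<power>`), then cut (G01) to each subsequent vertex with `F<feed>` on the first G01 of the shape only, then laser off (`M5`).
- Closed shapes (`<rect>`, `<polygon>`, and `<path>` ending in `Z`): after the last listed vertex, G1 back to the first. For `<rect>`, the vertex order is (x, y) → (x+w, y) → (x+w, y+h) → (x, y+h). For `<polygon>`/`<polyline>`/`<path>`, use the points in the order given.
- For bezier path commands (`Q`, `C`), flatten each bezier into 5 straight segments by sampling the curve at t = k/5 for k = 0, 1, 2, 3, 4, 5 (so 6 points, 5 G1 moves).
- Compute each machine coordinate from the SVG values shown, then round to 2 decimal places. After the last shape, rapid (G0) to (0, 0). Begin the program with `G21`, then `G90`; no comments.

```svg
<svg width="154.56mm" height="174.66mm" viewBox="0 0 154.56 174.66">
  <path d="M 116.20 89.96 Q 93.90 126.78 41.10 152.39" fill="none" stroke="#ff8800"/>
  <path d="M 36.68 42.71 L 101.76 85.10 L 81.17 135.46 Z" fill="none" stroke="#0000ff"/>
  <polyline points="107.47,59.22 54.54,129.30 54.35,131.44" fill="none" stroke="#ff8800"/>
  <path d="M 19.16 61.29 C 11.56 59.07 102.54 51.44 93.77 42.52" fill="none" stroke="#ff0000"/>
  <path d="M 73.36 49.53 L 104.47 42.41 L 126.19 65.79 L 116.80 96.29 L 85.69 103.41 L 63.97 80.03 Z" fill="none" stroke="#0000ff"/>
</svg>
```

G21
G90
G0 X116.20 Y84.70
M3 S322
G01 X106.06 Y70.42 F4597
G01 X93.48 Y57.04
G01 X78.46 Y44.55
G01 X61.00 Y32.96
G01 X41.10 Y22.27
M5
G0 X36.68 Y131.95
M3 S577
G01 X101.76 Y89.56 F1629
G01 X81.17 Y39.20
G01 X36.68 Y131.95
M5
G0 X107.47 Y115.44
M3 S322
G01 X54.54 Y45.36 F4597
G01 X54.35 Y43.22
M5
G0 X19.16 Y113.37
M3 S927
G01 X24.84 Y115.32 F1470
G01 X44.67 Y118.37
G01 X69.11 Y122.32
G01 X88.65 Y126.98
G01 X93.77 Y132.14
M5
G0 X73.36 Y125.13
M3 S577
G01 X104.47 Y132.25 F1629
G01 X126.19 Y108.87
G01 X116.80 Y78.37
G01 X85.69 Y71.25
G01 X63.97 Y94.63
G01 X73.36 Y125.13
M5
G0 X0.00 Y0.00

Since the viewBox matches the mm dimensions, user units are millimetres directly. The only transform is the Y-flip y_m = 174.66 − y_svg.

Shape 1 is a quadratic bezier drawn with `<path>`. Its stroke #ff8800 means engrave at S322, F4597. After flipping Y the toolpath is (116.20,84.70) → (106.06,70.42) → (93.48,57.04) → (78.46,44.55) → (61.00,32.96) → (41.10,22.27).

Shape 2 is a closed polygon drawn with `<path>`. Its stroke #0000ff means score at S577, F1629. After flipping Y the toolpath is (36.68,131.95) → (101.76,89.56) → (81.17,39.20) → (36.68,131.95), returning to the start.

Shape 3 is a open polyline drawn with `<polyline>`. Its stroke #ff8800 means engrave at S322, F4597. After flipping Y the toolpath is (107.47,115.44) → (54.54,45.36) → (54.35,43.22).

Shape 4 is a cubic bezier drawn with `<path>`. Its stroke #ff0000 means cut at S927, F1470. After flipping Y the toolpath is (19.16,113.37) → (24.84,115.32) → (44.67,118.37) → (69.11,122.32) → (88.65,126.98) → (93.77,132.14).

Shape 5 is a regular polygon drawn with `<path>`. Its stroke #0000ff means score at S577, F1629. After flipping Y the toolpath is (73.36,125.13) → (104.47,132.25) → (126.19,108.87) → (116.80,78.37) → (85.69,71.25) → (63.97,94.63) → (73.36,125.13), returning to the start.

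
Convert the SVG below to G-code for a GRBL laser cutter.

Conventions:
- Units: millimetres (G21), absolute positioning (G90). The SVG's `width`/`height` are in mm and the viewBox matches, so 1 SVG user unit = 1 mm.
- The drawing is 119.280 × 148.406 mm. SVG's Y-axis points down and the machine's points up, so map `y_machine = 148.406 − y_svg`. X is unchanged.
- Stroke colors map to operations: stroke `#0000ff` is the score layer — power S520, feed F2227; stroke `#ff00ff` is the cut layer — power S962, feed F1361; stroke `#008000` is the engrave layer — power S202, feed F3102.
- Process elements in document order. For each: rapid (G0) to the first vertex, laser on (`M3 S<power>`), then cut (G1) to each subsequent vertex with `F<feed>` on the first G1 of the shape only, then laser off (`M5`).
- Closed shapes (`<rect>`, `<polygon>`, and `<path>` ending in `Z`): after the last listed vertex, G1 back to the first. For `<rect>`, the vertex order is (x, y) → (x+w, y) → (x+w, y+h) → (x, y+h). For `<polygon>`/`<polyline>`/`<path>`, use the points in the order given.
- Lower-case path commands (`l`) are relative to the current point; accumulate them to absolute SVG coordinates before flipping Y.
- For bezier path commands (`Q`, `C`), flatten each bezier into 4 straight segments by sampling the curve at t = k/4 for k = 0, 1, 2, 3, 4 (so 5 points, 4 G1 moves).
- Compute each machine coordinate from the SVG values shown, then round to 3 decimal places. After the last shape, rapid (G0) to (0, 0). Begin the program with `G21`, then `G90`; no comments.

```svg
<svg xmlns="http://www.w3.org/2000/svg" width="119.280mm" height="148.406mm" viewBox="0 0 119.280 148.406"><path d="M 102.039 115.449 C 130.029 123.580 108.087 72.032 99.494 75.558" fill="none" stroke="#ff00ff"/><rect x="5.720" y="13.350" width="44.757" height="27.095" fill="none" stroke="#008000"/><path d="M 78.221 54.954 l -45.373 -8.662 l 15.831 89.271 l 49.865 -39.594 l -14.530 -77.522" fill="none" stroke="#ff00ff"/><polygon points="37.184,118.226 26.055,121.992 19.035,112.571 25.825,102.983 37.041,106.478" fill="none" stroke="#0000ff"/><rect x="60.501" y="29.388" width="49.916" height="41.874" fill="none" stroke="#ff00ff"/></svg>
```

G21
G90
G0 X102.039 Y32.957
M3 S962
G1 X114.658 Y36.256 F1361
G1 X114.485 Y51.176
G1 X107.453 Y66.959
G1 X99.494 Y72.848
M5
G0 X5.720 Y135.056
M3 S202
G1 X50.477 Y135.056 F3102
G1 X50.477 Y107.961
G1 X5.720 Y107.961
G1 X5.720 Y135.056
M5
G0 X78.221 Y93.452
M3 S962
G1 X32.848 Y102.114 F1361
G1 X48.679 Y12.843
G1 X98.544 Y52.437
G1 X84.014 Y129.959
M5
G0 X37.184 Y30.180
M3 S520
G1 X26.055 Y26.414 F2227
G1 X19.035 Y35.835
G1 X25.825 Y45.423
G1 X37.041 Y41.928
G1 X37.184 Y30.180
M5
G0 X60.501 Y119.018
M3 S962
G1 X110.417 Y119.018 F1361
G1 X110.417 Y77.144
G1 X60.501 Y77.144
G1 X60.501 Y119.018
M5
G0 X0.000 Y0.000

viewBox `0 0 119.280 148.406` with mm width/height → 1 unit = 1 mm. Flip: y_m = 148.406 − y_svg.

**Shape 1** — `<path>` cubic bezier, stroke `#ff00ff` → cut (S962, F1361). Control points (SVG): P0=(102.039,115.449), P1=(130.029,123.580), P2=(108.087,72.032), P3=(99.494,75.558); sampled at t=k/4. Machine vertices: (102.039,32.957) → (114.658,36.256) → (114.485,51.176) → (107.453,66.959) → (99.494,72.848). Open path.

**Shape 2** — `<rect>` rectangle, stroke `#008000` → engrave (S202, F3102). Machine vertices: (5.720,135.056) → (50.477,135.056) → (50.477,107.961) → (5.720,107.961) → (5.720,135.056). Closed: final G1 returns to the first vertex.

**Shape 3** — `<path>` open polyline, stroke `#ff00ff` → cut (S962, F1361). Machine vertices: (78.221,93.452) → (32.848,102.114) → (48.679,12.843) → (98.544,52.437) → (84.014,129.959). Open path.

**Shape 4** — `<polygon>` regular polygon, stroke `#0000ff` → score (S520, F2227). Machine vertices: (37.184,30.180) → (26.055,26.414) → (19.035,35.835) → (25.825,45.423) → (37.041,41.928) → (37.184,30.180). Closed: final G1 returns to the first vertex.

**Shape 5** — `<rect>` rectangle, stroke `#ff00ff` → cut (S962, F1361). Machine vertices: (60.501,119.018) → (110.417,119.018) → (110.417,77.144) → (60.501,77.144) → (60.501,119.018). Closed: final G1 returns to the first vertex.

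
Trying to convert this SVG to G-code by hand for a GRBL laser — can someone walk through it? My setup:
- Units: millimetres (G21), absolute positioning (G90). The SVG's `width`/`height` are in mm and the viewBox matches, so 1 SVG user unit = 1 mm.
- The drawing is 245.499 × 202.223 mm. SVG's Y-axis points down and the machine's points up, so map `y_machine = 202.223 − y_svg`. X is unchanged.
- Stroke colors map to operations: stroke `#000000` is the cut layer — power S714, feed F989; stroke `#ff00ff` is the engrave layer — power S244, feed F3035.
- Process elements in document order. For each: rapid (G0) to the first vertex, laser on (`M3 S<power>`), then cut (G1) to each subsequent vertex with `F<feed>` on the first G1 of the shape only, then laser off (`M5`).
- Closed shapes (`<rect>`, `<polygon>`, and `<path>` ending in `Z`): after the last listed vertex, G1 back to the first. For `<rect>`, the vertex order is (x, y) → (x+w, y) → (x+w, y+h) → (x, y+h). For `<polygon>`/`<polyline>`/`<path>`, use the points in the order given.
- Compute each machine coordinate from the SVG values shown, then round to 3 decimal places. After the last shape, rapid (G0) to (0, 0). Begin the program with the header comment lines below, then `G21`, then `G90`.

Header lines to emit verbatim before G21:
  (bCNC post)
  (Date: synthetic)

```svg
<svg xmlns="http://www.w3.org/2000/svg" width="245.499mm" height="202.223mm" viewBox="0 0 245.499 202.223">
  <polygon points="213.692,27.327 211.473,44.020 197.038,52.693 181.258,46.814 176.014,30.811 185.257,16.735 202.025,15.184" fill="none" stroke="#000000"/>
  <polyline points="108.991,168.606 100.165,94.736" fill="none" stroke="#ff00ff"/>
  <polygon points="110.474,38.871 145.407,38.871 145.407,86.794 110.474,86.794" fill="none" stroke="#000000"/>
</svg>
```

Since the viewBox matches the mm dimensions, user units are millimetres directly. The only transform is the Y-flip y_m = 202.223 − y_svg.

Shape 1 is a regular polygon drawn with `<polygon>`. Its stroke #000000 means cut at S714, F989. After flipping Y the toolpath is (213.692,174.896) → (211.473,158.203) → (197.038,149.530) → (181.258,155.409) → (176.014,171.412) → (185.257,185.488) → (202.025,187.039) → (213.692,174.896), returning to the start.

Shape 2 is a line segment drawn with `<polyline>`. Its stroke #ff00ff means engrave at S244, F3035. After flipping Y the toolpath is (108.991,33.617) → (100.165,107.487).

Shape 3 is a rectangle drawn with `<polygon>`. Its stroke #000000 means cut at S714, F989. After flipping Y the toolpath is (110.474,163.352) → (145.407,163.352) → (145.407,115.429) → (110.474,115.429) → (110.474,163.352), returning to the start.

(bCNC post)
(Date: synthetic)
G21
G90
G0 X213.692 Y174.896
M3 S714
G1 X211.473 Y158.203 F989
G1 X197.038 Y149.530
G1 X181.258 Y155.409
G1 X176.014 Y171.412
G1 X185.257 Y185.488
G1 X202.025 Y187.039
G1 X213.692 Y174.896
M5
G0 X108.991 Y33.617
M3 S244
G1 X100.165 Y107.487 F3035
M5
G0 X110.474 Y163.352
M3 S714
G1 X145.407 Y163.352 F989
G1 X145.407 Y115.429
G1 X110.474 Y115.429
G1 X110.474 Y163.352
M5
G0 X0.000 Y0.000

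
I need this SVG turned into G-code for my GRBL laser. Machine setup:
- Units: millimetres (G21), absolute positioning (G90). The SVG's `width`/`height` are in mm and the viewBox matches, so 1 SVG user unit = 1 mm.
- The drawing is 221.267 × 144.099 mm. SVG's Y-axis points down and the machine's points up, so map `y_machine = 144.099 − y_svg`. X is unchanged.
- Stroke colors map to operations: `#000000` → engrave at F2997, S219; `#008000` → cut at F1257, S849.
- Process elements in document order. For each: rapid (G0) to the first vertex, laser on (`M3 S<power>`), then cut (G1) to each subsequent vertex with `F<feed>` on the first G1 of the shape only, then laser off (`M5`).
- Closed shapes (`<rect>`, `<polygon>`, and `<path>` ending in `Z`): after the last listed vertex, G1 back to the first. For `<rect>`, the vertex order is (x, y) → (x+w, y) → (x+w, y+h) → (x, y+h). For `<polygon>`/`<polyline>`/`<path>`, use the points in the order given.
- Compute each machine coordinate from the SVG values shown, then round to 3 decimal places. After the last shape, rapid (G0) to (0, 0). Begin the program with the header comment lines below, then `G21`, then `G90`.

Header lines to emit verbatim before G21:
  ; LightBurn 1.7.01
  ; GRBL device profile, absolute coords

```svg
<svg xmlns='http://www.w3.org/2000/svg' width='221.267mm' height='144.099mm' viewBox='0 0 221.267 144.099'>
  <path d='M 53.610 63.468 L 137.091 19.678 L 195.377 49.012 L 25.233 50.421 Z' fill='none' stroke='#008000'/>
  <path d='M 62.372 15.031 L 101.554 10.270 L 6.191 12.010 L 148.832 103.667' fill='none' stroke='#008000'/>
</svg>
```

; LightBurn 1.7.01
; GRBL device profile, absolute coords
G21
G90
G0 X53.610 Y80.631
M3 S849
G1 X137.091 Y124.421 F1257
G1 X195.377 Y95.087
G1 X25.233 Y93.678
G1 X53.610 Y80.631
M5
G0 X62.372 Y129.068
M3 S849
G1 X101.554 Y133.829 F1257
G1 X6.191 Y132.089
G1 X148.832 Y40.432
M5
G0 X0.000 Y0.000

Since the viewBox matches the mm dimensions, user units are millimetres directly. The only transform is the Y-flip y_m = 144.099 − y_svg.

Shape 1 is a closed polygon drawn with `<path>`. Its stroke #008000 means cut at S849, F1257. After flipping Y the toolpath is (53.610,80.631) → (137.091,124.421) → (195.377,95.087) → (25.233,93.678) → (53.610,80.631), returning to the start.

Shape 2 is a open polyline drawn with `<path>`. Its stroke #008000 means cut at S849, F1257. After flipping Y the toolpath is (62.372,129.068) → (101.554,133.829) → (6.191,132.089) → (148.832,40.432).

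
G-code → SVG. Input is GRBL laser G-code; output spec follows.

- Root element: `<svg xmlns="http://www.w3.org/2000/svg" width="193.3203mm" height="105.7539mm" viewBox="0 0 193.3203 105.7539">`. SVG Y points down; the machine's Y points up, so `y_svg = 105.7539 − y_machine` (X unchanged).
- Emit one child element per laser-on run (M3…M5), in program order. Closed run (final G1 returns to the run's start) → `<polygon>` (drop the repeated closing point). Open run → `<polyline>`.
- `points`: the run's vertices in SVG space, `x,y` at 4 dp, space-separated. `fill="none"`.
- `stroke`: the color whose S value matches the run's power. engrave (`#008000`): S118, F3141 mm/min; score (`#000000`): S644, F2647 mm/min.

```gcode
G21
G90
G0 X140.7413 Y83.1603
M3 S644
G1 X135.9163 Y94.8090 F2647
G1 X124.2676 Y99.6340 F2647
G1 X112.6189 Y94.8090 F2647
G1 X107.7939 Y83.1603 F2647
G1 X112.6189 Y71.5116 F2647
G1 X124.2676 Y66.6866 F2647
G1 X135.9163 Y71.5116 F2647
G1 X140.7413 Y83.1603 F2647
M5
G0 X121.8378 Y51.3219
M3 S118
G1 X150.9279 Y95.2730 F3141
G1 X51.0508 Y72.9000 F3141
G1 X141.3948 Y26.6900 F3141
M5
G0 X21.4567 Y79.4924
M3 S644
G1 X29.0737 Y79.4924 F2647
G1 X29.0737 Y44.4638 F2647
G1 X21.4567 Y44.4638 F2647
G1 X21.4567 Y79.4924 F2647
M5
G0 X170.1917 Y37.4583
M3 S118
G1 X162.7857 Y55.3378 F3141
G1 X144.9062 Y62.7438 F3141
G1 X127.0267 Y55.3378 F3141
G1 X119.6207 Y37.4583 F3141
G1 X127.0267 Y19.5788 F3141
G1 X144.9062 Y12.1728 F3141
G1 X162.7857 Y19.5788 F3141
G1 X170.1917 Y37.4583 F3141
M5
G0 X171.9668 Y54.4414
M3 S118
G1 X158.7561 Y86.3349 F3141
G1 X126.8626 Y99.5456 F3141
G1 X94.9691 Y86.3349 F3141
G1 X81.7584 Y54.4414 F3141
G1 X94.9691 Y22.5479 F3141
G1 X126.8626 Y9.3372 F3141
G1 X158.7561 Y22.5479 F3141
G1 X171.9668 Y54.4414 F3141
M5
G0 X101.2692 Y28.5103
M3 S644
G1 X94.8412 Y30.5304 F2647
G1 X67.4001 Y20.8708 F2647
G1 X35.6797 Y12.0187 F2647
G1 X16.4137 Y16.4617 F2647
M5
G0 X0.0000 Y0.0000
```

<svg xmlns="http://www.w3.org/2000/svg" width="193.3203mm" height="105.7539mm" viewBox="0 0 193.3203 105.7539">
  <polygon points="140.7413,22.5936 135.9163,10.9449 124.2676,6.1199 112.6189,10.9449 107.7939,22.5936 112.6189,34.2423 124.2676,39.0673 135.9163,34.2423" fill="none" stroke="#000000"/>
  <polyline points="121.8378,54.4320 150.9279,10.4809 51.0508,32.8539 141.3948,79.0639" fill="none" stroke="#008000"/>
  <polygon points="21.4567,26.2615 29.0737,26.2615 29.0737,61.2901 21.4567,61.2901" fill="none" stroke="#000000"/>
  <polygon points="170.1917,68.2956 162.7857,50.4161 144.9062,43.0101 127.0267,50.4161 119.6207,68.2956 127.0267,86.1751 144.9062,93.5811 162.7857,86.1751" fill="none" stroke="#008000"/>
  <polygon points="171.9668,51.3125 158.7561,19.4190 126.8626,6.2083 94.9691,19.4190 81.7584,51.3125 94.9691,83.2060 126.8626,96.4167 158.7561,83.2060" fill="none" stroke="#008000"/>
  <polyline points="101.2692,77.2436 94.8412,75.2235 67.4001,84.8831 35.6797,93.7352 16.4137,89.2922" fill="none" stroke="#000000"/>
</svg>

Machine Y-up, SVG Y-down with viewBox height 105.7539, so y_svg = 105.7539 − y_machine; X carries over.

Run 1: S644 ⇒ score layer `#000000`. The run returns to its start, so emit a `<polygon>` with points (Y-flipped): 140.7413,22.5936 135.9163,10.9449 124.2676,6.1199 112.6189,10.9449 107.7939,22.5936 112.6189,34.2423 124.2676,39.0673 135.9163,34.2423.

Run 2: S118 ⇒ engrave layer `#008000`. The run is open, so emit a `<polyline>` with points (Y-flipped): 121.8378,54.4320 150.9279,10.4809 51.0508,32.8539 141.3948,79.0639.

Run 3: S644 ⇒ score layer `#000000`. The run returns to its start, so emit a `<polygon>` with points (Y-flipped): 21.4567,26.2615 29.0737,26.2615 29.0737,61.2901 21.4567,61.2901.

Run 4: the run's S118 means `#008000` (engrave). The run returns to its start, so emit a `<polygon>` with points (Y-flipped): 170.1917,68.2956 162.7857,50.4161 144.9062,43.0101 127.0267,50.4161 119.6207,68.2956 127.0267,86.1751 144.9062,93.5811 162.7857,86.1751.

Run 5: S118 ⇒ engrave layer `#008000`. The run returns to its start, so emit a `<polygon>` with points (Y-flipped): 171.9668,51.3125 158.7561,19.4190 126.8626,6.2083 94.9691,19.4190 81.7584,51.3125 94.9691,83.2060 126.8626,96.4167 158.7561,83.2060.

Run 6: power S644 maps to stroke `#000000` (score). The run is open, so emit a `<polyline>` with points (Y-flipped): 101.2692,77.2436 94.8412,75.2235 67.4001,84.8831 35.6797,93.7352 16.4137,89.2922.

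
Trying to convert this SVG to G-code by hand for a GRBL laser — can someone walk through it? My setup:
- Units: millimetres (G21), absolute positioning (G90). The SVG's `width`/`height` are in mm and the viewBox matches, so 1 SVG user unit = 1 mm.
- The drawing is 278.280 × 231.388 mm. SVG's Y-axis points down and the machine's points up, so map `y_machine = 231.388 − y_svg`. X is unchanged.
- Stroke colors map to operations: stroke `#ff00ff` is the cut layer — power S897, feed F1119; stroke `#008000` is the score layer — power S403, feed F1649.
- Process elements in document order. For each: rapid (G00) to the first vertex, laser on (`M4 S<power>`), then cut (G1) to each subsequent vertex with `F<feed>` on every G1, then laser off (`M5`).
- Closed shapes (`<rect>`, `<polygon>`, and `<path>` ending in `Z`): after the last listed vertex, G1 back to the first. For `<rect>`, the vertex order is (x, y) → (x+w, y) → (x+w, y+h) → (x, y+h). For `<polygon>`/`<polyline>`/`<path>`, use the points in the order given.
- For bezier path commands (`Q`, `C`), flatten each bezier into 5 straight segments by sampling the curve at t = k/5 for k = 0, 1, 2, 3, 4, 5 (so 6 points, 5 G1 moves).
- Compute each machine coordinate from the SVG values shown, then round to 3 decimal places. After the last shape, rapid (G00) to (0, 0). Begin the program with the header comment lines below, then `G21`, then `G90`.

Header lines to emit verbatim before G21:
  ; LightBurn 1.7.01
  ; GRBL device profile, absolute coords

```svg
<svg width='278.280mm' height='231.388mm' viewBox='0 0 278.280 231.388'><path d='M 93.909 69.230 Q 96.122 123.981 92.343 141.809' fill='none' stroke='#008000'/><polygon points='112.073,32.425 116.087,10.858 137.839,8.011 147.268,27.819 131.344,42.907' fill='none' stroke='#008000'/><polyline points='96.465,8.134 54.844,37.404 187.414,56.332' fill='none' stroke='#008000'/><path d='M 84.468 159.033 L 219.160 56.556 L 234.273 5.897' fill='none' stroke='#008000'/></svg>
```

; LightBurn 1.7.01
; GRBL device profile, absolute coords
G21
G90
G00 X93.909 Y162.158
M4 S403
G1 X94.555 Y141.735 F1649
G1 X94.721 Y124.265 F1649
G1 X94.407 Y109.749 F1649
G1 X93.615 Y98.187 F1649
G1 X92.343 Y89.579 F1649
M5
G00 X112.073 Y198.963
M4 S403
G1 X116.087 Y220.530 F1649
G1 X137.839 Y223.377 F1649
G1 X147.268 Y203.569 F1649
G1 X131.344 Y188.481 F1649
G1 X112.073 Y198.963 F1649
M5
G00 X96.465 Y223.254
M4 S403
G1 X54.844 Y193.984 F1649
G1 X187.414 Y175.056 F1649
M5
G00 X84.468 Y72.355
M4 S403
G1 X219.160 Y174.832 F1649
G1 X234.273 Y225.491 F1649
M5
G00 X0.000 Y0.000

viewBox `0 0 278.280 231.388` with mm width/height → 1 unit = 1 mm. Flip: y_m = 231.388 − y_svg.

**Shape 1** — `<path>` quadratic bezier, stroke `#008000` → score (S403, F1649). Control points (SVG): P0=(93.909,69.230), P1=(96.122,123.981), P2=(92.343,141.809); sampled at t=k/5. Machine vertices: (93.909,162.158) → (94.555,141.735) → (94.721,124.265) → (94.407,109.749) → (93.615,98.187) → (92.343,89.579). Open path.

**Shape 2** — `<polygon>` regular polygon, stroke `#008000` → score (S403, F1649). Machine vertices: (112.073,198.963) → (116.087,220.530) → (137.839,223.377) → (147.268,203.569) → (131.344,188.481) → (112.073,198.963). Closed: final G1 returns to the first vertex.

**Shape 3** — `<polyline>` open polyline, stroke `#008000` → score (S403, F1649). Machine vertices: (96.465,223.254) → (54.844,193.984) → (187.414,175.056). Open path.

**Shape 4** — `<path>` open polyline, stroke `#008000` → score (S403, F1649). Machine vertices: (84.468,72.355) → (219.160,174.832) → (234.273,225.491). Open path.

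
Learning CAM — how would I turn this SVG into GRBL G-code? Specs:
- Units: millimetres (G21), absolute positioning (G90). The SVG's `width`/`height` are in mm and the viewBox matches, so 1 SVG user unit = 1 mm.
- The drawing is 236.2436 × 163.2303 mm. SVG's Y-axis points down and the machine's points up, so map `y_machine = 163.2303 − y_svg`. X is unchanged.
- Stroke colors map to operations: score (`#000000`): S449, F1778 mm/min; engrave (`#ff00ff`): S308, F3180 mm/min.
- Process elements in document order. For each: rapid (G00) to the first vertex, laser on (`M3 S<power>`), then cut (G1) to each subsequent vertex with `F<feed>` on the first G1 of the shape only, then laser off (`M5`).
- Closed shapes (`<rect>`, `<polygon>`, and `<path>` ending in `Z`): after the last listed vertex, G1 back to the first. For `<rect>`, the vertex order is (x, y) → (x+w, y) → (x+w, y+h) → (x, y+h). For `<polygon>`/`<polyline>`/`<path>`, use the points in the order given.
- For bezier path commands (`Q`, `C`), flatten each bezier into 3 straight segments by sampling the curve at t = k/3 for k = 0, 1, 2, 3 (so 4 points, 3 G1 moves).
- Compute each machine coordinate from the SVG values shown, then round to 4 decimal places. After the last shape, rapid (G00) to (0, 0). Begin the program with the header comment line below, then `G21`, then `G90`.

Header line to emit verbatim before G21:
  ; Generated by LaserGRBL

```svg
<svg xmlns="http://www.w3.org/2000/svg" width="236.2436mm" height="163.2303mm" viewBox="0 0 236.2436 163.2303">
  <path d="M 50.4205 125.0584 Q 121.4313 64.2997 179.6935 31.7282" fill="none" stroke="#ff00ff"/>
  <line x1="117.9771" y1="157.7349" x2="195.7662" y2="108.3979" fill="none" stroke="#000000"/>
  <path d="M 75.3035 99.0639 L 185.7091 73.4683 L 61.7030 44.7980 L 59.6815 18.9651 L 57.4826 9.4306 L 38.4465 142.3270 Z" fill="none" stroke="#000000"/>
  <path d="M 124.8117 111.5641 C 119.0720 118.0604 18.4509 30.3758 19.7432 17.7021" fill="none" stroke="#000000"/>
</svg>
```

; Generated by LaserGRBL
G21
G90
G00 X50.4205 Y38.1719
M3 S308
G1 X96.3445 Y75.5458 F3180
G1 X139.4355 Y106.6559
G1 X179.6935 Y131.5021
M5
G00 X117.9771 Y5.4954
M3 S449
G1 X195.7662 Y54.8324 F1778
M5
G00 X75.3035 Y64.1664
M3 S449
G1 X185.7091 Y89.7620 F1778
G1 X61.7030 Y118.4323
G1 X59.6815 Y144.2652
G1 X57.4826 Y153.7997
G1 X38.4465 Y20.9033
G1 X75.3035 Y64.1664
M5
G00 X124.8117 Y51.6662
M3 S449
G1 X94.7336 Y70.2972 F1778
G1 X45.1333 Y114.1172
G1 X19.7432 Y145.5282
M5
G00 X0.0000 Y0.0000

1 u = 1 mm; y_m = 163.2303 − y.

[1] `<path>` quadratic bezier, #ff00ff→engrave S308 F3180: (50.4205,38.1719) → (96.3445,75.5458) → (139.4355,106.6559) → (179.6935,131.5021)

[2] `<line>` line segment, #000000→score S449 F1778: (117.9771,5.4954) → (195.7662,54.8324)

[3] `<path>` closed polygon, #000000→score S449 F1778: (75.3035,64.1664) → (185.7091,89.7620) → (61.7030,118.4323) → (59.6815,144.2652) → (57.4826,153.7997) → (38.4465,20.9033) → (75.3035,64.1664) (closed)

[4] `<path>` cubic bezier, #000000→score S449 F1778: (124.8117,51.6662) → (94.7336,70.2972) → (45.1333,114.1172) → (19.7432,145.5282)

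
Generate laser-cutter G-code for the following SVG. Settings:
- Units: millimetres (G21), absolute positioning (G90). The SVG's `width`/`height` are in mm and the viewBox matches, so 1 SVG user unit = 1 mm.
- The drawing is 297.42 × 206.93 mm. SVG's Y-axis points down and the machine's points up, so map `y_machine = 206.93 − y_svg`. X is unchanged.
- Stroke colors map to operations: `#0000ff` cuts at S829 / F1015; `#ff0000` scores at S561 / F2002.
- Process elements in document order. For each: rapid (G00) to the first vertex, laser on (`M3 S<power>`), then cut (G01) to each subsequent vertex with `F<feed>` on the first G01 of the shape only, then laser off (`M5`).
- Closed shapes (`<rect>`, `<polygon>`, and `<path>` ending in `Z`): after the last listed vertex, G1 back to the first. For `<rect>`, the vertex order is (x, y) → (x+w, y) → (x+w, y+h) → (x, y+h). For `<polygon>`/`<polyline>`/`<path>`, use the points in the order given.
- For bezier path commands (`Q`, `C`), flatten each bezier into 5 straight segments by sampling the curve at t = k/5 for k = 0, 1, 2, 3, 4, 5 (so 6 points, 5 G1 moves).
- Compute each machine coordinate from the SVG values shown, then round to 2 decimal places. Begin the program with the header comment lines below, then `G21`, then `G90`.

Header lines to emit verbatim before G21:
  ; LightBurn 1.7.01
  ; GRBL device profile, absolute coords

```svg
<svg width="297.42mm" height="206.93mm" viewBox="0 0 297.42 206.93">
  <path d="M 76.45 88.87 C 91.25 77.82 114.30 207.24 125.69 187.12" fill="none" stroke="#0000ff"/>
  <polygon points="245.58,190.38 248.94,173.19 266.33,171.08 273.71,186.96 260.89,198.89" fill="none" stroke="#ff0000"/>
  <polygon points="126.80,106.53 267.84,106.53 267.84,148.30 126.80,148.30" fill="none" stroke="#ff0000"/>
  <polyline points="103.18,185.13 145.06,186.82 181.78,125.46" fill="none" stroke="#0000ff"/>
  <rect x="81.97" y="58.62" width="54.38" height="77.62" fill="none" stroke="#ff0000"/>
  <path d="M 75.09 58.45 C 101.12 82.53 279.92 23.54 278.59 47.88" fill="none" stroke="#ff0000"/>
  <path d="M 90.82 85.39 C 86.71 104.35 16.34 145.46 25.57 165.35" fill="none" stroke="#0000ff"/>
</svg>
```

; LightBurn 1.7.01
; GRBL device profile, absolute coords
G21
G90
G00 X76.45 Y118.06
M3 S829
G01 X86.16 Y110.15 F1015
G01 X96.90 Y82.46
G01 X107.70 Y48.88
G01 X117.62 Y23.36
G01 X125.69 Y19.81
M5
G00 X245.58 Y16.55
M3 S561
G01 X248.94 Y33.74 F2002
G01 X266.33 Y35.85
G01 X273.71 Y19.97
G01 X260.89 Y8.04
G01 X245.58 Y16.55
M5
G00 X126.80 Y100.40
M3 S561
G01 X267.84 Y100.40 F2002
G01 X267.84 Y58.63
G01 X126.80 Y58.63
G01 X126.80 Y100.40
M5
G00 X103.18 Y21.80
M3 S829
G01 X145.06 Y20.11 F1015
G01 X181.78 Y81.47
M5
G00 X81.97 Y148.31
M3 S561
G01 X136.35 Y148.31 F2002
G01 X136.35 Y70.69
G01 X81.97 Y70.69
G01 X81.97 Y148.31
M5
G00 X75.09 Y148.48
M3 S561
G01 X106.38 Y142.67 F2002
G01 X158.35 Y148.81
G01 X215.03 Y158.91
G01 X260.44 Y164.99
G01 X278.59 Y159.05
M5
G00 X90.82 Y121.54
M3 S829
G01 X81.57 Y107.85 F1015
G01 X63.42 Y90.93
G01 X43.37 Y72.86
G01 X28.42 Y55.71
G01 X25.57 Y41.58
M5

viewBox `0 0 297.42 206.93` with mm width/height → 1 unit = 1 mm. Flip: y_m = 206.93 − y_svg.

**Shape 1** — `<path>` cubic bezier, stroke `#0000ff` → cut (S829, F1015). Control points (SVG): P0=(76.45,88.87), P1=(91.25,77.82), P2=(114.30,207.24), P3=(125.69,187.12); sampled at t=k/5. Machine vertices: (76.45,118.06) → (86.16,110.15) → (96.90,82.46) → (107.70,48.88) → (117.62,23.36) → (125.69,19.81). Open path.

**Shape 2** — `<polygon>` regular polygon, stroke `#ff0000` → score (S561, F2002). Machine vertices: (245.58,16.55) → (248.94,33.74) → (266.33,35.85) → (273.71,19.97) → (260.89,8.04) → (245.58,16.55). Closed: final G1 returns to the first vertex.

**Shape 3** — `<polygon>` rectangle, stroke `#ff0000` → score (S561, F2002). Machine vertices: (126.80,100.40) → (267.84,100.40) → (267.84,58.63) → (126.80,58.63) → (126.80,100.40). Closed: final G1 returns to the first vertex.

**Shape 4** — `<polyline>` open polyline, stroke `#0000ff` → cut (S829, F1015). Machine vertices: (103.18,21.80) → (145.06,20.11) → (181.78,81.47). Open path.

**Shape 5** — `<rect>` rectangle, stroke `#ff0000` → score (S561, F2002). Machine vertices: (81.97,148.31) → (136.35,148.31) → (136.35,70.69) → (81.97,70.69) → (81.97,148.31). Closed: final G1 returns to the first vertex.

**Shape 6** — `<path>` cubic bezier, stroke `#ff0000` → score (S561, F2002). Control points (SVG): P0=(75.09,58.45), P1=(101.12,82.53), P2=(279.92,23.54), P3=(278.59,47.88); sampled at t=k/5. Machine vertices: (75.09,148.48) → (106.38,142.67) → (158.35,148.81) → (215.03,158.91) → (260.44,164.99) → (278.59,159.05). Open path.

**Shape 7** — `<path>` cubic bezier, stroke `#0000ff` → cut (S829, F1015). Control points (SVG): P0=(90.82,85.39), P1=(86.71,104.35), P2=(16.34,145.46), P3=(25.57,165.35); sampled at t=k/5. Machine vertices: (90.82,121.54) → (81.57,107.85) → (63.42,90.93) → (43.37,72.86) → (28.42,55.71) → (25.57,41.58). Open path.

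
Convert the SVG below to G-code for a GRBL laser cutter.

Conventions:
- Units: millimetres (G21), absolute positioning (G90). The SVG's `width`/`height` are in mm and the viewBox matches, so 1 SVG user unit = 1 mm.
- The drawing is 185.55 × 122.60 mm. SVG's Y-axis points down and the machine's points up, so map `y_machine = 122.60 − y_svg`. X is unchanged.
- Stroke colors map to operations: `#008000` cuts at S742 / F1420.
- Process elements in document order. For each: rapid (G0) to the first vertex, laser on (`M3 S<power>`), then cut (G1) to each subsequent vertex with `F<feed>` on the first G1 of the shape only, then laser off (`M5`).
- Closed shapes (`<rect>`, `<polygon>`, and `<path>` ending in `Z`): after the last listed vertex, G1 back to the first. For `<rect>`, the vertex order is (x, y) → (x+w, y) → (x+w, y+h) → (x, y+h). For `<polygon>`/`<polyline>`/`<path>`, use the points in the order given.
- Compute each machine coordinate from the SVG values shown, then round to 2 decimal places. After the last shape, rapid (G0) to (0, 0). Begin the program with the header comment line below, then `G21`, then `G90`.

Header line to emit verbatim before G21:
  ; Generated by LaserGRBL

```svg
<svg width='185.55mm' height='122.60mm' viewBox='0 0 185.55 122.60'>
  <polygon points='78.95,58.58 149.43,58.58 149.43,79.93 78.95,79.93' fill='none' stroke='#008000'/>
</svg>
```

Since the viewBox matches the mm dimensions, user units are millimetres directly. The only transform is the Y-flip y_m = 122.60 − y_svg.

Shape 1 is a rectangle drawn with `<polygon>`. Its stroke #008000 means cut at S742, F1420. After flipping Y the toolpath is (78.95,64.02) → (149.43,64.02) → (149.43,42.67) → (78.95,42.67) → (78.95,64.02), returning to the start.

; Generated by LaserGRBL
G21
G90
G0 X78.95 Y64.02
M3 S742
G1 X149.43 Y64.02 F1420
G1 X149.43 Y42.67
G1 X78.95 Y42.67
G1 X78.95 Y64.02
M5
G0 X0.00 Y0.00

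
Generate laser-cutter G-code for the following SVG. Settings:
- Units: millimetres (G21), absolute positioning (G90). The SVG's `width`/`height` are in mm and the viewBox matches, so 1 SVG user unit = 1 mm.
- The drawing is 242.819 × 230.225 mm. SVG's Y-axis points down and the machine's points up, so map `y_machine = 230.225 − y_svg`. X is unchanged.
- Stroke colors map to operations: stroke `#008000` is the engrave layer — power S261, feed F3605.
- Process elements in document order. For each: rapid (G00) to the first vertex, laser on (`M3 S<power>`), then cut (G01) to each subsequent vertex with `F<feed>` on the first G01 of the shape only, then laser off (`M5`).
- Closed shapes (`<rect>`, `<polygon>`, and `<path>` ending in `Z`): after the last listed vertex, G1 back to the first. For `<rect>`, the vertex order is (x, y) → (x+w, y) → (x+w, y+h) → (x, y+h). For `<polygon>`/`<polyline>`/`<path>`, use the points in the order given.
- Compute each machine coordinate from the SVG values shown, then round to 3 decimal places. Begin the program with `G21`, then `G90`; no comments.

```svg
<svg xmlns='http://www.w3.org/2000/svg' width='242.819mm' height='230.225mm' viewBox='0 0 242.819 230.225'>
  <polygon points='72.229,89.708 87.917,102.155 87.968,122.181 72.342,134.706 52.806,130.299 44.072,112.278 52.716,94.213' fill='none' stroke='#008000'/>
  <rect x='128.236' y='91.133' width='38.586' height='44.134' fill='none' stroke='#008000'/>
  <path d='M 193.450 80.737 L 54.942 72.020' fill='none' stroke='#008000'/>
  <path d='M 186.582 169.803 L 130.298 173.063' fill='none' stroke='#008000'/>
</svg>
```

G21
G90
G00 X72.229 Y140.517
M3 S261
G01 X87.917 Y128.070 F3605
G01 X87.968 Y108.044
G01 X72.342 Y95.519
G01 X52.806 Y99.926
G01 X44.072 Y117.947
G01 X52.716 Y136.012
G01 X72.229 Y140.517
M5
G00 X128.236 Y139.092
M3 S261
G01 X166.822 Y139.092 F3605
G01 X166.822 Y94.958
G01 X128.236 Y94.958
G01 X128.236 Y139.092
M5
G00 X193.450 Y149.488
M3 S261
G01 X54.942 Y158.205 F3605
M5
G00 X186.582 Y60.422
M3 S261
G01 X130.298 Y57.162 F3605
M5

viewBox `0 0 242.819 230.225` with mm width/height → 1 unit = 1 mm. Flip: y_m = 230.225 − y_svg.

**Shape 1** — `<polygon>` regular polygon, stroke `#008000` → engrave (S261, F3605). Machine vertices: (72.229,140.517) → (87.917,128.070) → (87.968,108.044) → (72.342,95.519) → (52.806,99.926) → (44.072,117.947) → (52.716,136.012) → (72.229,140.517). Closed: final G1 returns to the first vertex.

**Shape 2** — `<rect>` rectangle, stroke `#008000` → engrave (S261, F3605). Machine vertices: (128.236,139.092) → (166.822,139.092) → (166.822,94.958) → (128.236,94.958) → (128.236,139.092). Closed: final G1 returns to the first vertex.

**Shape 3** — `<path>` line segment, stroke `#008000` → engrave (S261, F3605). Machine vertices: (193.450,149.488) → (54.942,158.205). Open path.

**Shape 4** — `<path>` line segment, stroke `#008000` → engrave (S261, F3605). Machine vertices: (186.582,60.422) → (130.298,57.162). Open path.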